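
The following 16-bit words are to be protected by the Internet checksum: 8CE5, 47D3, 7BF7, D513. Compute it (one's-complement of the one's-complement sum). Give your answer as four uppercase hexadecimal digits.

One's-complement addition (fold any carry out of bit 15 back into bit 0):
  0x8CE5 + 0x47D3 = 0x0D4B8
  0xD4B8 + 0x7BF7 = 0x150AF → wrap carry → 0x50B0
  0x50B0 + 0xD513 = 0x125C3 → wrap carry → 0x25C4
One's-complement sum = 0x25C4.
Checksum = ~0x25C4 & 0xFFFF = 0xDA3B.

DA3B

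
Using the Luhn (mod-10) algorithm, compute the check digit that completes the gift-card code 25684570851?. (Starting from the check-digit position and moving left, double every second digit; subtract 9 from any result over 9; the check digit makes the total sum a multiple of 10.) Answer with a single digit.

Partial digits right→left: 1 5 8 0 7 5 4 8 6 5 2
Double every second digit counting from the check-digit position (so the 1st, 3rd, 5th, ... of the partial from the right).
  doubled (with −9 where >9): 2 7 5 8 3 4 → sum 29
  kept as-is: 5 0 5 8 5 → sum 23
Total = 29 + 23 = 52.
Check digit = (10 − (52 mod 10)) mod 10 = 8.

8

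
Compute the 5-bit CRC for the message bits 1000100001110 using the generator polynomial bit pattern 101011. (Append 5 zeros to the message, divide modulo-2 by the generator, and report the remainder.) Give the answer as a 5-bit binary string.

00100

Append 5 zeros: 100010000111000000. Divide by 101011 (XOR where the leading bit is 1):
  pos 0: 100010 XOR 101011 = 001001
  pos 2: 100100 XOR 101011 = 001111
  pos 4: 111101 XOR 101011 = 010110
  pos 5: 101101 XOR 101011 = 000110
  pos 8: 110100 XOR 101011 = 011111
  pos 9: 111110 XOR 101011 = 010101
  pos 10: 101010 XOR 101011 = 000001
Remainder (last 5 bits) = 00100. This is the CRC / FCS.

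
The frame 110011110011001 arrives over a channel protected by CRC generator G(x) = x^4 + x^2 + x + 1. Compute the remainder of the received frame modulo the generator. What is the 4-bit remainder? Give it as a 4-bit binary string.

Modulo-2 division of 110011110011001 by 10111:
  pos 0: 11001 XOR 10111 = 01110
  pos 1: 11101 XOR 10111 = 01010
  pos 2: 10101 XOR 10111 = 00010
  pos 5: 10100 XOR 10111 = 00011
  pos 8: 11110 XOR 10111 = 01001
  pos 9: 10010 XOR 10111 = 00101
Remainder = 1011 (nonzero — an error is detected).

1011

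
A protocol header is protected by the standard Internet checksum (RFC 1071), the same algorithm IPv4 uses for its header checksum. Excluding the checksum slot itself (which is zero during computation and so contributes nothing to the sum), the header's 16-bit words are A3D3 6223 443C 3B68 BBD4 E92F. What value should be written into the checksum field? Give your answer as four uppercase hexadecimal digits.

D55F

One's-complement addition (fold any carry out of bit 15 back into bit 0):
  0xA3D3 + 0x6223 = 0x105F6 → wrap carry → 0x05F7
  0x05F7 + 0x443C = 0x04A33
  0x4A33 + 0x3B68 = 0x0859B
  0x859B + 0xBBD4 = 0x1416F → wrap carry → 0x4170
  0x4170 + 0xE92F = 0x12A9F → wrap carry → 0x2AA0
One's-complement sum = 0x2AA0.
Checksum = ~0x2AA0 & 0xFFFF = 0xD55F.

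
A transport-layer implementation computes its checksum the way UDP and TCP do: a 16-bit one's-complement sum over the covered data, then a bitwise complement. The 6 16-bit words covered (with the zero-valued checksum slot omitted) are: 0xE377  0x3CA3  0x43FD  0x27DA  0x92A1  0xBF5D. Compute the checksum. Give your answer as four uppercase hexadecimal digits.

220E

One's-complement addition (fold any carry out of bit 15 back into bit 0):
  0xE377 + 0x3CA3 = 0x1201A → wrap carry → 0x201B
  0x201B + 0x43FD = 0x06418
  0x6418 + 0x27DA = 0x08BF2
  0x8BF2 + 0x92A1 = 0x11E93 → wrap carry → 0x1E94
  0x1E94 + 0xBF5D = 0x0DDF1
One's-complement sum = 0xDDF1.
Checksum = ~0xDDF1 & 0xFFFF = 0x220E.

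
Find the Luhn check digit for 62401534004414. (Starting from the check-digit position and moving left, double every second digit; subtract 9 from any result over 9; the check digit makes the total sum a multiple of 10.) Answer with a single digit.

2

Partial digits right→left: 4 1 4 4 0 0 4 3 5 1 0 4 2 6
Double every second digit counting from the check-digit position (so the 1st, 3rd, 5th, ... of the partial from the right).
  doubled (with −9 where >9): 8 8 0 8 1 0 4 → sum 29
  kept as-is: 1 4 0 3 1 4 6 → sum 19
Total = 29 + 19 = 48.
Check digit = (10 − (48 mod 10)) mod 10 = 2.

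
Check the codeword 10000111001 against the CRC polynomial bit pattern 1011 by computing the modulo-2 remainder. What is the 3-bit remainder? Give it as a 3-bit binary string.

Modulo-2 division of 10000111001 by 1011:
  pos 0: 1000 XOR 1011 = 0011
  pos 2: 1101 XOR 1011 = 0110
  pos 3: 1101 XOR 1011 = 0110
  pos 4: 1101 XOR 1011 = 0110
  pos 5: 1100 XOR 1011 = 0111
  pos 6: 1110 XOR 1011 = 0101
  pos 7: 1011 XOR 1011 = 0000
Remainder = 000 (zero — the frame passes the CRC check).

000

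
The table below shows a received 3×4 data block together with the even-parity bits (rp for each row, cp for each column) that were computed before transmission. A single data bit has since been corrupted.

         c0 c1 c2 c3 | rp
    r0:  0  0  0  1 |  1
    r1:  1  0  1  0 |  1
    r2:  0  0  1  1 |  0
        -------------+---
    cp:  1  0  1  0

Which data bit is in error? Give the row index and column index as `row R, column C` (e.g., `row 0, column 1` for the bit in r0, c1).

row 1, column 2

Recompute each row's even parity and compare to rp:
  r0: data parity 1, sent rp 1 → ok
  r1: data parity 0, sent rp 1 → mismatch
  r2: data parity 0, sent rp 0 → ok
Recompute each column's even parity and compare to cp:
  c0: data parity 1, sent cp 1 → ok
  c1: data parity 0, sent cp 0 → ok
  c2: data parity 0, sent cp 1 → mismatch
  c3: data parity 0, sent cp 0 → ok
Exactly one row (r1) and one column (c2) fail → the flipped bit is at their intersection.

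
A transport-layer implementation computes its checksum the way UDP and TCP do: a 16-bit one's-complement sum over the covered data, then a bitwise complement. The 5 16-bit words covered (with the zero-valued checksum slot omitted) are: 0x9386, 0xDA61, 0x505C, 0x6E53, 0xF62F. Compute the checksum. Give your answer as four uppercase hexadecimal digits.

One's-complement addition (fold any carry out of bit 15 back into bit 0):
  0x9386 + 0xDA61 = 0x16DE7 → wrap carry → 0x6DE8
  0x6DE8 + 0x505C = 0x0BE44
  0xBE44 + 0x6E53 = 0x12C97 → wrap carry → 0x2C98
  0x2C98 + 0xF62F = 0x122C7 → wrap carry → 0x22C8
One's-complement sum = 0x22C8.
Checksum = ~0x22C8 & 0xFFFF = 0xDD37.

DD37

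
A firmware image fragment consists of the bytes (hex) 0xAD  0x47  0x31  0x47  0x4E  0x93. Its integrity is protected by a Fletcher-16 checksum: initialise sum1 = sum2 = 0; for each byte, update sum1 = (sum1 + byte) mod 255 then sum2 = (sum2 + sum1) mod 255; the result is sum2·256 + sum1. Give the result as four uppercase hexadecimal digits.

414F

Running sums (mod 255):
  after byte 0 (0xAD): sum1=173, sum2=173
  after byte 1 (0x47): sum1=244, sum2=162
  after byte 2 (0x31): sum1=38, sum2=200
  after byte 3 (0x47): sum1=109, sum2=54
  after byte 4 (0x4E): sum1=187, sum2=241
  after byte 5 (0x93): sum1=79, sum2=65
Checksum = sum2·256 + sum1 = 65·256 + 79 = 16719 = 0x414F.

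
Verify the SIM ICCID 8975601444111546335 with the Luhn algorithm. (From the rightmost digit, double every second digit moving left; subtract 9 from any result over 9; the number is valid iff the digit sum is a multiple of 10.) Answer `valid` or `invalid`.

From the right, keep odd positions and double even positions (subtract 9 from any doubled value over 9):
  doubled (positions 2,4,...): 6 3 1 2 8 8 0 1 9 → sum 38
  kept (positions 1,3,...): 5 3 4 1 1 4 1 6 7 8 → sum 40
Total = 78.
78 mod 10 = 8, so the number is invalid.

invalid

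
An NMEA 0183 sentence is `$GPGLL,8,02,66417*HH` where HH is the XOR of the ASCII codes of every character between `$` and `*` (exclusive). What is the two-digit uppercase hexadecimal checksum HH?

XOR the ASCII codes of the payload characters:
  'G' = 0x47 → acc = 0x47
  'P' = 0x50 → acc = 0x17
  'G' = 0x47 → acc = 0x50
  'L' = 0x4C → acc = 0x1C
  'L' = 0x4C → acc = 0x50
  ',' = 0x2C → acc = 0x7C
  '8' = 0x38 → acc = 0x44
  ',' = 0x2C → acc = 0x68
  '0' = 0x30 → acc = 0x58
  '2' = 0x32 → acc = 0x6A
  ',' = 0x2C → acc = 0x46
  '6' = 0x36 → acc = 0x70
  '6' = 0x36 → acc = 0x46
  '4' = 0x34 → acc = 0x72
  '1' = 0x31 → acc = 0x43
  '7' = 0x37 → acc = 0x74
Checksum = 0x74.

74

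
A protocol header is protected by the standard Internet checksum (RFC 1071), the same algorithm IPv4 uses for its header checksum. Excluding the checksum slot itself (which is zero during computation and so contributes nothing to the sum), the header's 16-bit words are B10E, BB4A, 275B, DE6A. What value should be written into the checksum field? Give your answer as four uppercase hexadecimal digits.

One's-complement addition (fold any carry out of bit 15 back into bit 0):
  0xB10E + 0xBB4A = 0x16C58 → wrap carry → 0x6C59
  0x6C59 + 0x275B = 0x093B4
  0x93B4 + 0xDE6A = 0x1721E → wrap carry → 0x721F
One's-complement sum = 0x721F.
Checksum = ~0x721F & 0xFFFF = 0x8DE0.

8DE0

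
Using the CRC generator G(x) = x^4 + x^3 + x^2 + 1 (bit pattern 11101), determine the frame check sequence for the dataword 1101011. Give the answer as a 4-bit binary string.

Append 4 zeros: 11010110000. Divide by 11101 (XOR where the leading bit is 1):
  pos 0: 11010 XOR 11101 = 00111
  pos 2: 11111 XOR 11101 = 00010
  pos 5: 10000 XOR 11101 = 01101
  pos 6: 11010 XOR 11101 = 00111
Remainder (last 4 bits) = 0111. This is the CRC / FCS.

0111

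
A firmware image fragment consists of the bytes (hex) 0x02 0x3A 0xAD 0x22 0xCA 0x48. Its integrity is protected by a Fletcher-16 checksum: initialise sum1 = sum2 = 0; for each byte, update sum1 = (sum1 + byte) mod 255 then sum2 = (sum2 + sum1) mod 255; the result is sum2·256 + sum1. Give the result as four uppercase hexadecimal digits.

Running sums (mod 255):
  after byte 0 (0x02): sum1=2, sum2=2
  after byte 1 (0x3A): sum1=60, sum2=62
  after byte 2 (0xAD): sum1=233, sum2=40
  after byte 3 (0x22): sum1=12, sum2=52
  after byte 4 (0xCA): sum1=214, sum2=11
  after byte 5 (0x48): sum1=31, sum2=42
Checksum = sum2·256 + sum1 = 42·256 + 31 = 10783 = 0x2A1F.

2A1F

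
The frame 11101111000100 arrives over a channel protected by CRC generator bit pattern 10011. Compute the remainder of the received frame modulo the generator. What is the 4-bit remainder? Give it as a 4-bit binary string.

0000

Modulo-2 division of 11101111000100 by 10011:
  pos 0: 11101 XOR 10011 = 01110
  pos 1: 11101 XOR 10011 = 01110
  pos 2: 11101 XOR 10011 = 01110
  pos 3: 11101 XOR 10011 = 01110
  pos 4: 11100 XOR 10011 = 01111
  pos 5: 11110 XOR 10011 = 01101
  pos 6: 11010 XOR 10011 = 01001
  pos 7: 10011 XOR 10011 = 00000
Remainder = 0000 (zero — the frame passes the CRC check).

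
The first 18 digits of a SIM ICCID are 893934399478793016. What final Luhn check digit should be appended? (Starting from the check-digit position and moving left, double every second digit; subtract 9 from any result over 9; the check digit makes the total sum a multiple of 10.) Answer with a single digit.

4

Partial digits right→left: 6 1 0 3 9 7 8 7 4 9 9 3 4 3 9 3 9 8
Double every second digit counting from the check-digit position (so the 1st, 3rd, 5th, ... of the partial from the right).
  doubled (with −9 where >9): 3 0 9 7 8 9 8 9 9 → sum 62
  kept as-is: 1 3 7 7 9 3 3 3 8 → sum 44
Total = 62 + 44 = 106.
Check digit = (10 − (106 mod 10)) mod 10 = 4.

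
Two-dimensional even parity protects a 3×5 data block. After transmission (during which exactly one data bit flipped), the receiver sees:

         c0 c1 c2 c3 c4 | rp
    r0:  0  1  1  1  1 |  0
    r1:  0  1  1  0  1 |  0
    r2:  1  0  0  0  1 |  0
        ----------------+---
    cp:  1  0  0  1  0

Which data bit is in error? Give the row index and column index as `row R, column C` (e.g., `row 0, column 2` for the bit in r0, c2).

Recompute each row's even parity and compare to rp:
  r0: data parity 0, sent rp 0 → ok
  r1: data parity 1, sent rp 0 → mismatch
  r2: data parity 0, sent rp 0 → ok
Recompute each column's even parity and compare to cp:
  c0: data parity 1, sent cp 1 → ok
  c1: data parity 0, sent cp 0 → ok
  c2: data parity 0, sent cp 0 → ok
  c3: data parity 1, sent cp 1 → ok
  c4: data parity 1, sent cp 0 → mismatch
Exactly one row (r1) and one column (c4) fail → the flipped bit is at their intersection.

row 1, column 4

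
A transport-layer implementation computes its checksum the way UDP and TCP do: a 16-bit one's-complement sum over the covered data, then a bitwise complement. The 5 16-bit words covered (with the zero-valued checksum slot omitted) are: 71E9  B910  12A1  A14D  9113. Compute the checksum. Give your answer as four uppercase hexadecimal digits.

One's-complement addition (fold any carry out of bit 15 back into bit 0):
  0x71E9 + 0xB910 = 0x12AF9 → wrap carry → 0x2AFA
  0x2AFA + 0x12A1 = 0x03D9B
  0x3D9B + 0xA14D = 0x0DEE8
  0xDEE8 + 0x9113 = 0x16FFB → wrap carry → 0x6FFC
One's-complement sum = 0x6FFC.
Checksum = ~0x6FFC & 0xFFFF = 0x9003.

9003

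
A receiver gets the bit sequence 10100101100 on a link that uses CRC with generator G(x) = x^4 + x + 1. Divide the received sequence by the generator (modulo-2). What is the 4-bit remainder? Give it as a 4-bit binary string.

1000

Modulo-2 division of 10100101100 by 10011:
  pos 0: 10100 XOR 10011 = 00111
  pos 2: 11110 XOR 10011 = 01101
  pos 3: 11011 XOR 10011 = 01000
  pos 4: 10001 XOR 10011 = 00010
Remainder = 1000 (nonzero — an error is detected).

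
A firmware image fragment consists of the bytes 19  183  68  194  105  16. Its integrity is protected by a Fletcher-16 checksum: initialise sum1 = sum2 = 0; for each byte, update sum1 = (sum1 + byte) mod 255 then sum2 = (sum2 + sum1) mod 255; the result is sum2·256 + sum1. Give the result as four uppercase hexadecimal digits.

Running sums (mod 255):
  after byte 0 (19): sum1=19, sum2=19
  after byte 1 (183): sum1=202, sum2=221
  after byte 2 (68): sum1=15, sum2=236
  after byte 3 (194): sum1=209, sum2=190
  after byte 4 (105): sum1=59, sum2=249
  after byte 5 (16): sum1=75, sum2=69
Checksum = sum2·256 + sum1 = 69·256 + 75 = 17739 = 0x454B.

454B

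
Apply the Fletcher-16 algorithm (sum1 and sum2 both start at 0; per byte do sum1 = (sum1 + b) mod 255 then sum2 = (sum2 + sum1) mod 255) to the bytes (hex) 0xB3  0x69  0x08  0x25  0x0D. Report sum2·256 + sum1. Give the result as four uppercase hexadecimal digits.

Running sums (mod 255):
  after byte 0 (0xB3): sum1=179, sum2=179
  after byte 1 (0x69): sum1=29, sum2=208
  after byte 2 (0x08): sum1=37, sum2=245
  after byte 3 (0x25): sum1=74, sum2=64
  after byte 4 (0x0D): sum1=87, sum2=151
Checksum = sum2·256 + sum1 = 151·256 + 87 = 38743 = 0x9757.

9757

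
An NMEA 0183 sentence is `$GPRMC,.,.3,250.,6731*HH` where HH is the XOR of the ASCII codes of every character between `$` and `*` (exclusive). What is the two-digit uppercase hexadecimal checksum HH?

62

XOR the ASCII codes of the payload characters:
  'G' = 0x47 → acc = 0x47
  'P' = 0x50 → acc = 0x17
  'R' = 0x52 → acc = 0x45
  'M' = 0x4D → acc = 0x08
  'C' = 0x43 → acc = 0x4B
  ',' = 0x2C → acc = 0x67
  '.' = 0x2E → acc = 0x49
  ',' = 0x2C → acc = 0x65
  '.' = 0x2E → acc = 0x4B
  '3' = 0x33 → acc = 0x78
  ',' = 0x2C → acc = 0x54
  '2' = 0x32 → acc = 0x66
  '5' = 0x35 → acc = 0x53
  '0' = 0x30 → acc = 0x63
  '.' = 0x2E → acc = 0x4D
  ',' = 0x2C → acc = 0x61
  '6' = 0x36 → acc = 0x57
  '7' = 0x37 → acc = 0x60
  '3' = 0x33 → acc = 0x53
  '1' = 0x31 → acc = 0x62
Checksum = 0x62.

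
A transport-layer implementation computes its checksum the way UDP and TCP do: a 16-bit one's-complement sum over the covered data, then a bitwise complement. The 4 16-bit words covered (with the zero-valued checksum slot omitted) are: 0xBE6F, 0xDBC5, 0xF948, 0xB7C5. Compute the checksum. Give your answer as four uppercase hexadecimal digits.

One's-complement addition (fold any carry out of bit 15 back into bit 0):
  0xBE6F + 0xDBC5 = 0x19A34 → wrap carry → 0x9A35
  0x9A35 + 0xF948 = 0x1937D → wrap carry → 0x937E
  0x937E + 0xB7C5 = 0x14B43 → wrap carry → 0x4B44
One's-complement sum = 0x4B44.
Checksum = ~0x4B44 & 0xFFFF = 0xB4BB.

B4BB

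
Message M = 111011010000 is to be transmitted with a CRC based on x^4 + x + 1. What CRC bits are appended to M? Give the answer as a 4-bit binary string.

1001

Append 4 zeros: 1110110100000000. Divide by 10011 (XOR where the leading bit is 1):
  pos 0: 11101 XOR 10011 = 01110
  pos 1: 11101 XOR 10011 = 01110
  pos 2: 11100 XOR 10011 = 01111
  pos 3: 11111 XOR 10011 = 01100
  pos 4: 11000 XOR 10011 = 01011
  pos 5: 10110 XOR 10011 = 00101
  pos 7: 10100 XOR 10011 = 00111
  pos 9: 11100 XOR 10011 = 01111
  pos 10: 11110 XOR 10011 = 01101
  pos 11: 11010 XOR 10011 = 01001
Remainder (last 4 bits) = 1001. This is the CRC / FCS.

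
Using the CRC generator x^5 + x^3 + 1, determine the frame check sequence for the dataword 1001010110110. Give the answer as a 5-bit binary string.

Append 5 zeros: 100101011011000000. Divide by 101001 (XOR where the leading bit is 1):
  pos 0: 100101 XOR 101001 = 001100
  pos 2: 110001 XOR 101001 = 011000
  pos 3: 110001 XOR 101001 = 011000
  pos 4: 110000 XOR 101001 = 011001
  pos 5: 110011 XOR 101001 = 011010
  pos 6: 110101 XOR 101001 = 011100
  pos 7: 111000 XOR 101001 = 010001
  pos 8: 100010 XOR 101001 = 001011
  pos 10: 101100 XOR 101001 = 000101
Remainder (last 5 bits) = 10100. This is the CRC / FCS.

10100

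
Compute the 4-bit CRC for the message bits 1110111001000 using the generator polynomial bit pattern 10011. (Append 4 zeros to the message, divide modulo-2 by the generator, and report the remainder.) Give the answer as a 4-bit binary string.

Append 4 zeros: 11101110010000000. Divide by 10011 (XOR where the leading bit is 1):
  pos 0: 11101 XOR 10011 = 01110
  pos 1: 11101 XOR 10011 = 01110
  pos 2: 11101 XOR 10011 = 01110
  pos 3: 11100 XOR 10011 = 01111
  pos 4: 11110 XOR 10011 = 01101
  pos 5: 11011 XOR 10011 = 01000
  pos 6: 10000 XOR 10011 = 00011
  pos 9: 11000 XOR 10011 = 01011
  pos 10: 10110 XOR 10011 = 00101
  pos 12: 10100 XOR 10011 = 00111
Remainder (last 4 bits) = 0111. This is the CRC / FCS.

0111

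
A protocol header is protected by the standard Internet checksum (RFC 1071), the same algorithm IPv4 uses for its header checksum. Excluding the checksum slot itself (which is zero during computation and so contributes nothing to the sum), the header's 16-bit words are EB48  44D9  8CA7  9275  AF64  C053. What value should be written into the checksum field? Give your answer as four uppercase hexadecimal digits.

One's-complement addition (fold any carry out of bit 15 back into bit 0):
  0xEB48 + 0x44D9 = 0x13021 → wrap carry → 0x3022
  0x3022 + 0x8CA7 = 0x0BCC9
  0xBCC9 + 0x9275 = 0x14F3E → wrap carry → 0x4F3F
  0x4F3F + 0xAF64 = 0x0FEA3
  0xFEA3 + 0xC053 = 0x1BEF6 → wrap carry → 0xBEF7
One's-complement sum = 0xBEF7.
Checksum = ~0xBEF7 & 0xFFFF = 0x4108.

4108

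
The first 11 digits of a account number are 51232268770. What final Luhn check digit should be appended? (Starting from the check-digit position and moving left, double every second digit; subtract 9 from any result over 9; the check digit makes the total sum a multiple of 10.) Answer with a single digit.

2

Partial digits right→left: 0 7 7 8 6 2 2 3 2 1 5
Double every second digit counting from the check-digit position (so the 1st, 3rd, 5th, ... of the partial from the right).
  doubled (with −9 where >9): 0 5 3 4 4 1 → sum 17
  kept as-is: 7 8 2 3 1 → sum 21
Total = 17 + 21 = 38.
Check digit = (10 − (38 mod 10)) mod 10 = 2.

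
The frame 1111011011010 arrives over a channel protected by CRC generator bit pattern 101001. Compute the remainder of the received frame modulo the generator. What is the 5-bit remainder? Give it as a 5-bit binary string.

Modulo-2 division of 1111011011010 by 101001:
  pos 0: 111101 XOR 101001 = 010100
  pos 1: 101001 XOR 101001 = 000000
Remainder = 11010 (nonzero — an error is detected).

11010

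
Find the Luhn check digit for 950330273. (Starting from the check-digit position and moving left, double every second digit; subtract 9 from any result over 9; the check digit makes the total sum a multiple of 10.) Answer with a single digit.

Partial digits right→left: 3 7 2 0 3 3 0 5 9
Double every second digit counting from the check-digit position (so the 1st, 3rd, 5th, ... of the partial from the right).
  doubled (with −9 where >9): 6 4 6 0 9 → sum 25
  kept as-is: 7 0 3 5 → sum 15
Total = 25 + 15 = 40.
Check digit = (10 − (40 mod 10)) mod 10 = 0.

0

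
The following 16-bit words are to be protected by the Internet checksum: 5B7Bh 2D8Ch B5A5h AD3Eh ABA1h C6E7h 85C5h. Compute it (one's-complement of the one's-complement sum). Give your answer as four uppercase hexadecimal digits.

One's-complement addition (fold any carry out of bit 15 back into bit 0):
  0x5B7B + 0x2D8C = 0x08907
  0x8907 + 0xB5A5 = 0x13EAC → wrap carry → 0x3EAD
  0x3EAD + 0xAD3E = 0x0EBEB
  0xEBEB + 0xABA1 = 0x1978C → wrap carry → 0x978D
  0x978D + 0xC6E7 = 0x15E74 → wrap carry → 0x5E75
  0x5E75 + 0x85C5 = 0x0E43A
One's-complement sum = 0xE43A.
Checksum = ~0xE43A & 0xFFFF = 0x1BC5.

1BC5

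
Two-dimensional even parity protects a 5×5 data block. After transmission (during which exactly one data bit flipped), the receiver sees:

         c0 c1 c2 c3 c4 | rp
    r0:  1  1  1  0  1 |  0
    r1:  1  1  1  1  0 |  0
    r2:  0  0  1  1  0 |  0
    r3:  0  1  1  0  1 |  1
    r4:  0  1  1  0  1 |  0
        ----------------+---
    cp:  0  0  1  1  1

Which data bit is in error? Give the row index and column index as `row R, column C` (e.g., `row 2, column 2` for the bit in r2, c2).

Recompute each row's even parity and compare to rp:
  r0: data parity 0, sent rp 0 → ok
  r1: data parity 0, sent rp 0 → ok
  r2: data parity 0, sent rp 0 → ok
  r3: data parity 1, sent rp 1 → ok
  r4: data parity 1, sent rp 0 → mismatch
Recompute each column's even parity and compare to cp:
  c0: data parity 0, sent cp 0 → ok
  c1: data parity 0, sent cp 0 → ok
  c2: data parity 1, sent cp 1 → ok
  c3: data parity 0, sent cp 1 → mismatch
  c4: data parity 1, sent cp 1 → ok
Exactly one row (r4) and one column (c3) fail → the flipped bit is at their intersection.

row 4, column 3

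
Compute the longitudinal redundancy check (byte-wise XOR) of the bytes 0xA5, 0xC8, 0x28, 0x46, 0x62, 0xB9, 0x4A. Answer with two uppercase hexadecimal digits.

XOR the bytes together:
  start with 0xA5
  0xA5 ⊕ 0xC8 = 0x6D
  0x6D ⊕ 0x28 = 0x45
  0x45 ⊕ 0x46 = 0x03
  0x03 ⊕ 0x62 = 0x61
  0x61 ⊕ 0xB9 = 0xD8
  0xD8 ⊕ 0x4A = 0x92

92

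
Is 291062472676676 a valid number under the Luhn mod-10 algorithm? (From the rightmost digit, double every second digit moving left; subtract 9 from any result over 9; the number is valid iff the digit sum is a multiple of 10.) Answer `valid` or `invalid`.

From the right, keep odd positions and double even positions (subtract 9 from any doubled value over 9):
  doubled (positions 2,4,...): 5 3 3 5 4 0 9 → sum 29
  kept (positions 1,3,...): 6 6 7 2 4 6 1 2 → sum 34
Total = 63.
63 mod 10 = 3, so the number is invalid.

invalid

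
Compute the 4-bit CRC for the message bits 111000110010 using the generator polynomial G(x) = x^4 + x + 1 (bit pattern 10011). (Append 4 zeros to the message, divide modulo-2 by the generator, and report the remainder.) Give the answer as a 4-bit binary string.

1100

Append 4 zeros: 1110001100100000. Divide by 10011 (XOR where the leading bit is 1):
  pos 0: 11100 XOR 10011 = 01111
  pos 1: 11110 XOR 10011 = 01101
  pos 2: 11011 XOR 10011 = 01000
  pos 3: 10001 XOR 10011 = 00010
  pos 6: 10001 XOR 10011 = 00010
  pos 9: 10000 XOR 10011 = 00011
Remainder (last 4 bits) = 1100. This is the CRC / FCS.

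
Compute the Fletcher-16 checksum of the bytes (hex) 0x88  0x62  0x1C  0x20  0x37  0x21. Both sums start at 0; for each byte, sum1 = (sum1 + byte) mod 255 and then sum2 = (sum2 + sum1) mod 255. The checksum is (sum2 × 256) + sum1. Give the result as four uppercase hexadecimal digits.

7F7F

Running sums (mod 255):
  after byte 0 (0x88): sum1=136, sum2=136
  after byte 1 (0x62): sum1=234, sum2=115
  after byte 2 (0x1C): sum1=7, sum2=122
  after byte 3 (0x20): sum1=39, sum2=161
  after byte 4 (0x37): sum1=94, sum2=0
  after byte 5 (0x21): sum1=127, sum2=127
Checksum = sum2·256 + sum1 = 127·256 + 127 = 32639 = 0x7F7F.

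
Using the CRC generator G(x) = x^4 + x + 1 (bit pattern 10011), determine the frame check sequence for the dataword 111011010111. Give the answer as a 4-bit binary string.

Append 4 zeros: 1110110101110000. Divide by 10011 (XOR where the leading bit is 1):
  pos 0: 11101 XOR 10011 = 01110
  pos 1: 11101 XOR 10011 = 01110
  pos 2: 11100 XOR 10011 = 01111
  pos 3: 11111 XOR 10011 = 01100
  pos 4: 11000 XOR 10011 = 01011
  pos 5: 10111 XOR 10011 = 00100
  pos 7: 10011 XOR 10011 = 00000
Remainder (last 4 bits) = 0000. This is the CRC / FCS.

0000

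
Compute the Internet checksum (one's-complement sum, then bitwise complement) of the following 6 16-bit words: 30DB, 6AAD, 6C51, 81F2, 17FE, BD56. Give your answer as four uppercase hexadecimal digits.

A0DE

One's-complement addition (fold any carry out of bit 15 back into bit 0):
  0x30DB + 0x6AAD = 0x09B88
  0x9B88 + 0x6C51 = 0x107D9 → wrap carry → 0x07DA
  0x07DA + 0x81F2 = 0x089CC
  0x89CC + 0x17FE = 0x0A1CA
  0xA1CA + 0xBD56 = 0x15F20 → wrap carry → 0x5F21
One's-complement sum = 0x5F21.
Checksum = ~0x5F21 & 0xFFFF = 0xA0DE.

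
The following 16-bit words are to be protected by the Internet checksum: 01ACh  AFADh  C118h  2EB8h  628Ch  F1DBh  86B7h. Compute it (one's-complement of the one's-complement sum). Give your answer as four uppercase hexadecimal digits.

83B5

One's-complement addition (fold any carry out of bit 15 back into bit 0):
  0x01AC + 0xAFAD = 0x0B159
  0xB159 + 0xC118 = 0x17271 → wrap carry → 0x7272
  0x7272 + 0x2EB8 = 0x0A12A
  0xA12A + 0x628C = 0x103B6 → wrap carry → 0x03B7
  0x03B7 + 0xF1DB = 0x0F592
  0xF592 + 0x86B7 = 0x17C49 → wrap carry → 0x7C4A
One's-complement sum = 0x7C4A.
Checksum = ~0x7C4A & 0xFFFF = 0x83B5.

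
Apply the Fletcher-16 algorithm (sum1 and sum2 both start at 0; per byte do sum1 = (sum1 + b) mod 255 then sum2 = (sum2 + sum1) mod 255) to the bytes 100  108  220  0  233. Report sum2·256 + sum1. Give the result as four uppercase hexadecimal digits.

Running sums (mod 255):
  after byte 0 (100): sum1=100, sum2=100
  after byte 1 (108): sum1=208, sum2=53
  after byte 2 (220): sum1=173, sum2=226
  after byte 3 (0): sum1=173, sum2=144
  after byte 4 (233): sum1=151, sum2=40
Checksum = sum2·256 + sum1 = 40·256 + 151 = 10391 = 0x2897.

2897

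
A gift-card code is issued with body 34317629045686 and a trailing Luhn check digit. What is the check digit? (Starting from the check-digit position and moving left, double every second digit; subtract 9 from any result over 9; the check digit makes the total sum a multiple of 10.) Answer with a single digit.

Partial digits right→left: 6 8 6 5 4 0 9 2 6 7 1 3 4 3
Double every second digit counting from the check-digit position (so the 1st, 3rd, 5th, ... of the partial from the right).
  doubled (with −9 where >9): 3 3 8 9 3 2 8 → sum 36
  kept as-is: 8 5 0 2 7 3 3 → sum 28
Total = 36 + 28 = 64.
Check digit = (10 − (64 mod 10)) mod 10 = 6.

6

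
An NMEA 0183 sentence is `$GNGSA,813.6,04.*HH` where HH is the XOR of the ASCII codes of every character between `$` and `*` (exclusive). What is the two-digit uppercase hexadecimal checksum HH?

54

XOR the ASCII codes of the payload characters:
  'G' = 0x47 → acc = 0x47
  'N' = 0x4E → acc = 0x09
  'G' = 0x47 → acc = 0x4E
  'S' = 0x53 → acc = 0x1D
  'A' = 0x41 → acc = 0x5C
  ',' = 0x2C → acc = 0x70
  '8' = 0x38 → acc = 0x48
  '1' = 0x31 → acc = 0x79
  '3' = 0x33 → acc = 0x4A
  '.' = 0x2E → acc = 0x64
  '6' = 0x36 → acc = 0x52
  ',' = 0x2C → acc = 0x7E
  '0' = 0x30 → acc = 0x4E
  '4' = 0x34 → acc = 0x7A
  '.' = 0x2E → acc = 0x54
Checksum = 0x54.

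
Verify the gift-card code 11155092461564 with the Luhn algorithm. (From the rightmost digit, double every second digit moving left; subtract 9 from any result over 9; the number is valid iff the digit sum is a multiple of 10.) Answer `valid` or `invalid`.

valid

From the right, keep odd positions and double even positions (subtract 9 from any doubled value over 9):
  doubled (positions 2,4,...): 3 2 8 9 1 2 2 → sum 27
  kept (positions 1,3,...): 4 5 6 2 0 5 1 → sum 23
Total = 50.
50 mod 10 = 0, so the number is valid.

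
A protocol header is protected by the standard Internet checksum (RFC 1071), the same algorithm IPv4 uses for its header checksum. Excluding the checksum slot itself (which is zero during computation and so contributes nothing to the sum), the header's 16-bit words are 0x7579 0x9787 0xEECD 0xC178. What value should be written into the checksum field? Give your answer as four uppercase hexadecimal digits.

42B8

One's-complement addition (fold any carry out of bit 15 back into bit 0):
  0x7579 + 0x9787 = 0x10D00 → wrap carry → 0x0D01
  0x0D01 + 0xEECD = 0x0FBCE
  0xFBCE + 0xC178 = 0x1BD46 → wrap carry → 0xBD47
One's-complement sum = 0xBD47.
Checksum = ~0xBD47 & 0xFFFF = 0x42B8.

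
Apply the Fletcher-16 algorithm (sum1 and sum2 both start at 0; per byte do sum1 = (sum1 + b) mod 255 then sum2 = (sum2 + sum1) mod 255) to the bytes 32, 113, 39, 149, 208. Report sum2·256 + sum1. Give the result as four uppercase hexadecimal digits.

Running sums (mod 255):
  after byte 0 (32): sum1=32, sum2=32
  after byte 1 (113): sum1=145, sum2=177
  after byte 2 (39): sum1=184, sum2=106
  after byte 3 (149): sum1=78, sum2=184
  after byte 4 (208): sum1=31, sum2=215
Checksum = sum2·256 + sum1 = 215·256 + 31 = 55071 = 0xD71F.

D71F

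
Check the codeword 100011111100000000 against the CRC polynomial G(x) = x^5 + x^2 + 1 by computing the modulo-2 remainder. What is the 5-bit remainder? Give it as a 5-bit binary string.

00000

Modulo-2 division of 100011111100000000 by 100101:
  pos 0: 100011 XOR 100101 = 000110
  pos 3: 110111 XOR 100101 = 010010
  pos 4: 100101 XOR 100101 = 000000
Remainder = 00000 (zero — the frame passes the CRC check).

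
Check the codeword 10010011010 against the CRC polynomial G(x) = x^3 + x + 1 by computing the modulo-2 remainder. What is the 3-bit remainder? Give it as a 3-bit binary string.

Modulo-2 division of 10010011010 by 1011:
  pos 0: 1001 XOR 1011 = 0010
  pos 2: 1000 XOR 1011 = 0011
  pos 4: 1111 XOR 1011 = 0100
  pos 5: 1000 XOR 1011 = 0011
  pos 7: 1110 XOR 1011 = 0101
Remainder = 101 (nonzero — an error is detected).

101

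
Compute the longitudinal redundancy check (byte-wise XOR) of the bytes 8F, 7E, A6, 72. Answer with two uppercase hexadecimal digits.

25

XOR the bytes together:
  start with 0x8F
  0x8F ⊕ 0x7E = 0xF1
  0xF1 ⊕ 0xA6 = 0x57
  0x57 ⊕ 0x72 = 0x25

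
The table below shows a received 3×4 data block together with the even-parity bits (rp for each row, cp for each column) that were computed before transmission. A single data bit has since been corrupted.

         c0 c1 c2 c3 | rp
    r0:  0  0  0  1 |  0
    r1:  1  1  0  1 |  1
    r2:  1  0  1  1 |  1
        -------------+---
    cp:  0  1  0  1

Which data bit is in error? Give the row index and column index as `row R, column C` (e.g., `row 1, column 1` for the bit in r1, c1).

row 0, column 2

Recompute each row's even parity and compare to rp:
  r0: data parity 1, sent rp 0 → mismatch
  r1: data parity 1, sent rp 1 → ok
  r2: data parity 1, sent rp 1 → ok
Recompute each column's even parity and compare to cp:
  c0: data parity 0, sent cp 0 → ok
  c1: data parity 1, sent cp 1 → ok
  c2: data parity 1, sent cp 0 → mismatch
  c3: data parity 1, sent cp 1 → ok
Exactly one row (r0) and one column (c2) fail → the flipped bit is at their intersection.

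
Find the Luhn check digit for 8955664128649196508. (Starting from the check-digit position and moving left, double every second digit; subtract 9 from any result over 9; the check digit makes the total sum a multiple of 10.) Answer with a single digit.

8

Partial digits right→left: 8 0 5 6 9 1 9 4 6 8 2 1 4 6 6 5 5 9 8
Double every second digit counting from the check-digit position (so the 1st, 3rd, 5th, ... of the partial from the right).
  doubled (with −9 where >9): 7 1 9 9 3 4 8 3 1 7 → sum 52
  kept as-is: 0 6 1 4 8 1 6 5 9 → sum 40
Total = 52 + 40 = 92.
Check digit = (10 − (92 mod 10)) mod 10 = 8.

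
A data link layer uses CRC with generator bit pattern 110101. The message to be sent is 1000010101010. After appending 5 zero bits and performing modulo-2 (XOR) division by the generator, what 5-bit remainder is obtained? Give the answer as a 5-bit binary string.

Append 5 zeros: 100001010101000000. Divide by 110101 (XOR where the leading bit is 1):
  pos 0: 100001 XOR 110101 = 010100
  pos 1: 101000 XOR 110101 = 011101
  pos 2: 111011 XOR 110101 = 001110
  pos 4: 111001 XOR 110101 = 001100
  pos 6: 110001 XOR 110101 = 000100
  pos 9: 100000 XOR 110101 = 010101
  pos 10: 101010 XOR 110101 = 011111
  pos 11: 111110 XOR 110101 = 001011
Remainder (last 5 bits) = 10110. This is the CRC / FCS.

10110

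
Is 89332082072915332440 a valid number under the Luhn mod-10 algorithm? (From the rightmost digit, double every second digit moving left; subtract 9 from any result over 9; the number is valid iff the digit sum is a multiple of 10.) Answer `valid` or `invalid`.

From the right, keep odd positions and double even positions (subtract 9 from any doubled value over 9):
  doubled (positions 2,4,...): 8 4 6 2 4 0 7 4 6 7 → sum 48
  kept (positions 1,3,...): 0 4 3 5 9 7 2 0 3 9 → sum 42
Total = 90.
90 mod 10 = 0, so the number is valid.

valid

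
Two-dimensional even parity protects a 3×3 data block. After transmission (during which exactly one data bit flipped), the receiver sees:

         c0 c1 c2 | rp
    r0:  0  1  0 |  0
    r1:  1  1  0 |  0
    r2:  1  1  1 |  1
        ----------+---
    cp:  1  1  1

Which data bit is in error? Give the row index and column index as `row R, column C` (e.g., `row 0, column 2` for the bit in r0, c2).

Recompute each row's even parity and compare to rp:
  r0: data parity 1, sent rp 0 → mismatch
  r1: data parity 0, sent rp 0 → ok
  r2: data parity 1, sent rp 1 → ok
Recompute each column's even parity and compare to cp:
  c0: data parity 0, sent cp 1 → mismatch
  c1: data parity 1, sent cp 1 → ok
  c2: data parity 1, sent cp 1 → ok
Exactly one row (r0) and one column (c0) fail → the flipped bit is at their intersection.

row 0, column 0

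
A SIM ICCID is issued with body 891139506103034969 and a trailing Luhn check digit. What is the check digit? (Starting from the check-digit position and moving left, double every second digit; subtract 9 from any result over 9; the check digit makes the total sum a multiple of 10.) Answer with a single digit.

Partial digits right→left: 9 6 9 4 3 0 3 0 1 6 0 5 9 3 1 1 9 8
Double every second digit counting from the check-digit position (so the 1st, 3rd, 5th, ... of the partial from the right).
  doubled (with −9 where >9): 9 9 6 6 2 0 9 2 9 → sum 52
  kept as-is: 6 4 0 0 6 5 3 1 8 → sum 33
Total = 52 + 33 = 85.
Check digit = (10 − (85 mod 10)) mod 10 = 5.

5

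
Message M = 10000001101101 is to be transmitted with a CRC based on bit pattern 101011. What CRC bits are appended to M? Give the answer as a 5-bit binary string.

Append 5 zeros: 1000000110110100000. Divide by 101011 (XOR where the leading bit is 1):
  pos 0: 100000 XOR 101011 = 001011
  pos 2: 101101 XOR 101011 = 000110
  pos 5: 110101 XOR 101011 = 011110
  pos 6: 111101 XOR 101011 = 010110
  pos 7: 101100 XOR 101011 = 000111
  pos 10: 111100 XOR 101011 = 010111
  pos 11: 101110 XOR 101011 = 000101
Remainder (last 5 bits) = 10100. This is the CRC / FCS.

10100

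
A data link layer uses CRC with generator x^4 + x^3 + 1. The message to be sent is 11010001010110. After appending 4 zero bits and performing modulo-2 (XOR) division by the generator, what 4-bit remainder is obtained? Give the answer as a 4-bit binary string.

1010

Append 4 zeros: 110100010101100000. Divide by 11001 (XOR where the leading bit is 1):
  pos 0: 11010 XOR 11001 = 00011
  pos 3: 11001 XOR 11001 = 00000
  pos 9: 10110 XOR 11001 = 01111
  pos 10: 11110 XOR 11001 = 00111
  pos 12: 11100 XOR 11001 = 00101
Remainder (last 4 bits) = 1010. This is the CRC / FCS.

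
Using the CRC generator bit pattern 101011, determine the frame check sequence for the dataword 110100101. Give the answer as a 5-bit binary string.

Append 5 zeros: 11010010100000. Divide by 101011 (XOR where the leading bit is 1):
  pos 0: 110100 XOR 101011 = 011111
  pos 1: 111111 XOR 101011 = 010100
  pos 2: 101000 XOR 101011 = 000011
  pos 6: 111000 XOR 101011 = 010011
  pos 7: 100110 XOR 101011 = 001101
Remainder (last 5 bits) = 11010. This is the CRC / FCS.

11010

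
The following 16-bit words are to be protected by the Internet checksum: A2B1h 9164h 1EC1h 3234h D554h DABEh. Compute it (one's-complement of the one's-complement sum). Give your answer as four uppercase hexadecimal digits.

CAE0

One's-complement addition (fold any carry out of bit 15 back into bit 0):
  0xA2B1 + 0x9164 = 0x13415 → wrap carry → 0x3416
  0x3416 + 0x1EC1 = 0x052D7
  0x52D7 + 0x3234 = 0x0850B
  0x850B + 0xD554 = 0x15A5F → wrap carry → 0x5A60
  0x5A60 + 0xDABE = 0x1351E → wrap carry → 0x351F
One's-complement sum = 0x351F.
Checksum = ~0x351F & 0xFFFF = 0xCAE0.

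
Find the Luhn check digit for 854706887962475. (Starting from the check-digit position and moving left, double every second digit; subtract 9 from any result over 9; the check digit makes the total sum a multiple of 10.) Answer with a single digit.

Partial digits right→left: 5 7 4 2 6 9 7 8 8 6 0 7 4 5 8
Double every second digit counting from the check-digit position (so the 1st, 3rd, 5th, ... of the partial from the right).
  doubled (with −9 where >9): 1 8 3 5 7 0 8 7 → sum 39
  kept as-is: 7 2 9 8 6 7 5 → sum 44
Total = 39 + 44 = 83.
Check digit = (10 − (83 mod 10)) mod 10 = 7.

7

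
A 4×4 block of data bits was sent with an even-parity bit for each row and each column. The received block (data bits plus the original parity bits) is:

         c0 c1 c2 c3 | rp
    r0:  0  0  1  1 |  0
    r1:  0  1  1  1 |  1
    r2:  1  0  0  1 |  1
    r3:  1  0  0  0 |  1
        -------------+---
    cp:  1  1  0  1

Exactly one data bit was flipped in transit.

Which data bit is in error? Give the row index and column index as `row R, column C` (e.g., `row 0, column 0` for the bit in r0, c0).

row 2, column 0

Recompute each row's even parity and compare to rp:
  r0: data parity 0, sent rp 0 → ok
  r1: data parity 1, sent rp 1 → ok
  r2: data parity 0, sent rp 1 → mismatch
  r3: data parity 1, sent rp 1 → ok
Recompute each column's even parity and compare to cp:
  c0: data parity 0, sent cp 1 → mismatch
  c1: data parity 1, sent cp 1 → ok
  c2: data parity 0, sent cp 0 → ok
  c3: data parity 1, sent cp 1 → ok
Exactly one row (r2) and one column (c0) fail → the flipped bit is at their intersection.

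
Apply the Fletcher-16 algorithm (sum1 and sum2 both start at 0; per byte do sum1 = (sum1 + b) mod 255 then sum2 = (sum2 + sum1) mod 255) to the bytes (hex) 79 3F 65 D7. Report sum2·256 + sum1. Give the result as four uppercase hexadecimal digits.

Running sums (mod 255):
  after byte 0 (79): sum1=121, sum2=121
  after byte 1 (3F): sum1=184, sum2=50
  after byte 2 (65): sum1=30, sum2=80
  after byte 3 (D7): sum1=245, sum2=70
Checksum = sum2·256 + sum1 = 70·256 + 245 = 18165 = 0x46F5.

46F5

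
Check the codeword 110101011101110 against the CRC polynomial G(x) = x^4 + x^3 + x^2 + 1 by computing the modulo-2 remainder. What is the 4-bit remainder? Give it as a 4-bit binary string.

0000

Modulo-2 division of 110101011101110 by 11101:
  pos 0: 11010 XOR 11101 = 00111
  pos 2: 11110 XOR 11101 = 00011
  pos 5: 11111 XOR 11101 = 00010
  pos 8: 10011 XOR 11101 = 01110
  pos 9: 11101 XOR 11101 = 00000
Remainder = 0000 (zero — the frame passes the CRC check).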